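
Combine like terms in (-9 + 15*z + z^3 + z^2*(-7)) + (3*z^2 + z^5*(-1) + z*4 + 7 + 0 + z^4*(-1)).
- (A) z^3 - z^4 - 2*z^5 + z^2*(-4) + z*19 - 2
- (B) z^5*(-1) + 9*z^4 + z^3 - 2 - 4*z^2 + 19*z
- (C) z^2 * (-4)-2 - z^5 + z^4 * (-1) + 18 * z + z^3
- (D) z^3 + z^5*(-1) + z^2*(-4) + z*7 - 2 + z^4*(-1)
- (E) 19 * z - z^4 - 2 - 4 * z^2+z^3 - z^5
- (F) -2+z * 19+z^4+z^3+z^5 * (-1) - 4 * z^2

Adding the polynomials and combining like terms:
(-9 + 15*z + z^3 + z^2*(-7)) + (3*z^2 + z^5*(-1) + z*4 + 7 + 0 + z^4*(-1))
= 19 * z - z^4 - 2 - 4 * z^2+z^3 - z^5
E) 19 * z - z^4 - 2 - 4 * z^2+z^3 - z^5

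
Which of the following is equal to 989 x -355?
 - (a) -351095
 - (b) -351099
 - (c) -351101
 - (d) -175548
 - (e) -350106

989 * -355 = -351095
a) -351095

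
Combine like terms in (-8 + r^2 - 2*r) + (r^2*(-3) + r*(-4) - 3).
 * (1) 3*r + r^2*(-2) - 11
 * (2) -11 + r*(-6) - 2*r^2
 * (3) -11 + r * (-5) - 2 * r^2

Adding the polynomials and combining like terms:
(-8 + r^2 - 2*r) + (r^2*(-3) + r*(-4) - 3)
= -11 + r*(-6) - 2*r^2
2) -11 + r*(-6) - 2*r^2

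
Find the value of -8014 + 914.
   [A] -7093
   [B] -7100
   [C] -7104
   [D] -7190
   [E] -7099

-8014 + 914 = -7100
B) -7100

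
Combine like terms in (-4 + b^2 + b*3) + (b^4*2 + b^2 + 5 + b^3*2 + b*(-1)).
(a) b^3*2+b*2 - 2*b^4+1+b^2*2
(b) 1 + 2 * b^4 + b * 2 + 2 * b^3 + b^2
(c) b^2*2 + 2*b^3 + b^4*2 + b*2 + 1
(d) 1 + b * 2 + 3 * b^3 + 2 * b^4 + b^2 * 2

Adding the polynomials and combining like terms:
(-4 + b^2 + b*3) + (b^4*2 + b^2 + 5 + b^3*2 + b*(-1))
= b^2*2 + 2*b^3 + b^4*2 + b*2 + 1
c) b^2*2 + 2*b^3 + b^4*2 + b*2 + 1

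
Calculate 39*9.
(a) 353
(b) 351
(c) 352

39 * 9 = 351
b) 351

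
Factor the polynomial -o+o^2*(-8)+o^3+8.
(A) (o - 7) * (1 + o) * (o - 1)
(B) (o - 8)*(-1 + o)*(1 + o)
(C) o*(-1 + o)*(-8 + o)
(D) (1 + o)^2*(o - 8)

We need to factor -o+o^2*(-8)+o^3+8.
The factored form is (o - 8)*(-1 + o)*(1 + o).
B) (o - 8)*(-1 + o)*(1 + o)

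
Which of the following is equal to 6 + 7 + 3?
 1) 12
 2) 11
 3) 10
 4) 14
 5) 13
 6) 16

First: 6 + 7 = 13
Then: 13 + 3 = 16
6) 16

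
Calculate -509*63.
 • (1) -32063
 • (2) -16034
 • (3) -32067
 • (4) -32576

-509 * 63 = -32067
3) -32067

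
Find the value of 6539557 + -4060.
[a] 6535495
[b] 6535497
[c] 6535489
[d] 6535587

6539557 + -4060 = 6535497
b) 6535497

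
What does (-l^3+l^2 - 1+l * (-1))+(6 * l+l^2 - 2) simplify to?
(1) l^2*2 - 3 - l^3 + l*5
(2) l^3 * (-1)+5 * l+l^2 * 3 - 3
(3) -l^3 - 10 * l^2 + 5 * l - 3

Adding the polynomials and combining like terms:
(-l^3 + l^2 - 1 + l*(-1)) + (6*l + l^2 - 2)
= l^2*2 - 3 - l^3 + l*5
1) l^2*2 - 3 - l^3 + l*5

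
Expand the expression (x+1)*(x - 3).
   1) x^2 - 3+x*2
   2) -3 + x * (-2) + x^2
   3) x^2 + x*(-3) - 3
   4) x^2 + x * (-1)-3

Expanding (x+1)*(x - 3):
= -3 + x * (-2) + x^2
2) -3 + x * (-2) + x^2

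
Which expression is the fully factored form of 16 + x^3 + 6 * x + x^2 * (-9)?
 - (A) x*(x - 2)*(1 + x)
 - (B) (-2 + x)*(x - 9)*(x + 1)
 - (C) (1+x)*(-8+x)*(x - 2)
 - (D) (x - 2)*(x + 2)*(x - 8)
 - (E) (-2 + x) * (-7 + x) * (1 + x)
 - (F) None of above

We need to factor 16 + x^3 + 6 * x + x^2 * (-9).
The factored form is (1+x)*(-8+x)*(x - 2).
C) (1+x)*(-8+x)*(x - 2)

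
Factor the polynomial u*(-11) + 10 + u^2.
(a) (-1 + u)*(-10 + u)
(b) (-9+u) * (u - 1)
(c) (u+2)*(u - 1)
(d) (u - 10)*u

We need to factor u*(-11) + 10 + u^2.
The factored form is (-1 + u)*(-10 + u).
a) (-1 + u)*(-10 + u)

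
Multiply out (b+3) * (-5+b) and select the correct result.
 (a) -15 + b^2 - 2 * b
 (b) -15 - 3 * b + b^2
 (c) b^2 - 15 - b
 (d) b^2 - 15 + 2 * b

Expanding (b+3) * (-5+b):
= -15 + b^2 - 2 * b
a) -15 + b^2 - 2 * b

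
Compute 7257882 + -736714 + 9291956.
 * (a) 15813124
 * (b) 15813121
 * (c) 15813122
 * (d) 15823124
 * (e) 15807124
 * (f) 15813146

First: 7257882 + -736714 = 6521168
Then: 6521168 + 9291956 = 15813124
a) 15813124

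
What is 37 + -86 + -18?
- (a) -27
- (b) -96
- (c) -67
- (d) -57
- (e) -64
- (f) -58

First: 37 + -86 = -49
Then: -49 + -18 = -67
c) -67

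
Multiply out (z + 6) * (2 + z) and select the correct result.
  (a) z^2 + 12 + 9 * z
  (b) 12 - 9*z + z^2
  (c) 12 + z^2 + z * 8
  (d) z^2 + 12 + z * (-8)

Expanding (z + 6) * (2 + z):
= 12 + z^2 + z * 8
c) 12 + z^2 + z * 8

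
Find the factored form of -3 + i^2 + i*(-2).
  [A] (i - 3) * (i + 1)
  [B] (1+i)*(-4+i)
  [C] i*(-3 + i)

We need to factor -3 + i^2 + i*(-2).
The factored form is (i - 3) * (i + 1).
A) (i - 3) * (i + 1)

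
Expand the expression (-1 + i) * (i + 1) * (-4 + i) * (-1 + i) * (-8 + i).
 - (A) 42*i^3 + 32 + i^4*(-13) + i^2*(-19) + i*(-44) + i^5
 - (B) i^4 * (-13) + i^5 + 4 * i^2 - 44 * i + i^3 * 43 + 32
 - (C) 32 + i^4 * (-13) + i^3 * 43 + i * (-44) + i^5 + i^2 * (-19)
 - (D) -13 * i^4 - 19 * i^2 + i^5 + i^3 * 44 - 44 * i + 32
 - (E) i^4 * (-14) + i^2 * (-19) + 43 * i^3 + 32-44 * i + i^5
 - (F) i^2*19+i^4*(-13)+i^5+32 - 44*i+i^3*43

Expanding (-1 + i) * (i + 1) * (-4 + i) * (-1 + i) * (-8 + i):
= 32 + i^4 * (-13) + i^3 * 43 + i * (-44) + i^5 + i^2 * (-19)
C) 32 + i^4 * (-13) + i^3 * 43 + i * (-44) + i^5 + i^2 * (-19)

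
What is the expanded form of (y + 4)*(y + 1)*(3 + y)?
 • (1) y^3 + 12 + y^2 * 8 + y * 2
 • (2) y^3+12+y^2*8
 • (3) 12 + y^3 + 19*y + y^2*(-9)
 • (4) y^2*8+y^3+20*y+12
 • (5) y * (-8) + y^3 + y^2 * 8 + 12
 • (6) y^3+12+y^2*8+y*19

Expanding (y + 4)*(y + 1)*(3 + y):
= y^3+12+y^2*8+y*19
6) y^3+12+y^2*8+y*19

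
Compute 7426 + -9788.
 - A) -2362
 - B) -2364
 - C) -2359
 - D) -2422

7426 + -9788 = -2362
A) -2362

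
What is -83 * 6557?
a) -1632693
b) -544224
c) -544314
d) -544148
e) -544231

-83 * 6557 = -544231
e) -544231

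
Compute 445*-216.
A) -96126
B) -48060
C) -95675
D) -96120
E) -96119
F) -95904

445 * -216 = -96120
D) -96120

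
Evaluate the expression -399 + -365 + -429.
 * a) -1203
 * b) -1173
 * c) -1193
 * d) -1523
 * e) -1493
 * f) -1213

First: -399 + -365 = -764
Then: -764 + -429 = -1193
c) -1193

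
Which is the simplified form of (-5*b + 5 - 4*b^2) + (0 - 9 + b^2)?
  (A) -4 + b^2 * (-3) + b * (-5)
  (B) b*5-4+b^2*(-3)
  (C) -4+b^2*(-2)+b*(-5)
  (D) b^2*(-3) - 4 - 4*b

Adding the polynomials and combining like terms:
(-5*b + 5 - 4*b^2) + (0 - 9 + b^2)
= -4 + b^2 * (-3) + b * (-5)
A) -4 + b^2 * (-3) + b * (-5)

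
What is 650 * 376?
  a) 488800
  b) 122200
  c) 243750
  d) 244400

650 * 376 = 244400
d) 244400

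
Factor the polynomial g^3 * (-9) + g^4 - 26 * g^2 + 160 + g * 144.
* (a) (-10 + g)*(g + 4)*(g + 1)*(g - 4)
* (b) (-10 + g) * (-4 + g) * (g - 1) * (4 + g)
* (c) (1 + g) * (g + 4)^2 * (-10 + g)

We need to factor g^3 * (-9) + g^4 - 26 * g^2 + 160 + g * 144.
The factored form is (-10 + g)*(g + 4)*(g + 1)*(g - 4).
a) (-10 + g)*(g + 4)*(g + 1)*(g - 4)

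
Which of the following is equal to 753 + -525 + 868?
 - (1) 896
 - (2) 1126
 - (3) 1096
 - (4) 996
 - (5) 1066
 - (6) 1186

First: 753 + -525 = 228
Then: 228 + 868 = 1096
3) 1096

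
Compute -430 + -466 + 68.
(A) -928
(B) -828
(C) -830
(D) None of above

First: -430 + -466 = -896
Then: -896 + 68 = -828
B) -828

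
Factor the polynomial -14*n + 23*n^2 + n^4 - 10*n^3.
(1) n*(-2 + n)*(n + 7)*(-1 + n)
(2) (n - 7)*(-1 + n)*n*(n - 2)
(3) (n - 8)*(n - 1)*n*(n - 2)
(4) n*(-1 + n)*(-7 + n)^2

We need to factor -14*n + 23*n^2 + n^4 - 10*n^3.
The factored form is (n - 7)*(-1 + n)*n*(n - 2).
2) (n - 7)*(-1 + n)*n*(n - 2)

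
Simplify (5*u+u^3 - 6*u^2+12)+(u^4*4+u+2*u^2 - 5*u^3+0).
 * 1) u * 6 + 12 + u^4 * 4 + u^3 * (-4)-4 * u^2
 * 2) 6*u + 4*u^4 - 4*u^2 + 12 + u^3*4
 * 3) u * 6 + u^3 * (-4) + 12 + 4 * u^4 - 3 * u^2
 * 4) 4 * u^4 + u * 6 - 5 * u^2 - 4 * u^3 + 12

Adding the polynomials and combining like terms:
(5*u + u^3 - 6*u^2 + 12) + (u^4*4 + u + 2*u^2 - 5*u^3 + 0)
= u * 6 + 12 + u^4 * 4 + u^3 * (-4)-4 * u^2
1) u * 6 + 12 + u^4 * 4 + u^3 * (-4)-4 * u^2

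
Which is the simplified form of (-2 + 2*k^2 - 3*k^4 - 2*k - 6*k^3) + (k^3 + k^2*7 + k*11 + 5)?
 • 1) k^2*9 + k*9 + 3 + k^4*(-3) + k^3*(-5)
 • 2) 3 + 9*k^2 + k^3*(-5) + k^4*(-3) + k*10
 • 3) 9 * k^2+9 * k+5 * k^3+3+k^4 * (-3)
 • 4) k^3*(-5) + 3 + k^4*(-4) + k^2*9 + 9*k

Adding the polynomials and combining like terms:
(-2 + 2*k^2 - 3*k^4 - 2*k - 6*k^3) + (k^3 + k^2*7 + k*11 + 5)
= k^2*9 + k*9 + 3 + k^4*(-3) + k^3*(-5)
1) k^2*9 + k*9 + 3 + k^4*(-3) + k^3*(-5)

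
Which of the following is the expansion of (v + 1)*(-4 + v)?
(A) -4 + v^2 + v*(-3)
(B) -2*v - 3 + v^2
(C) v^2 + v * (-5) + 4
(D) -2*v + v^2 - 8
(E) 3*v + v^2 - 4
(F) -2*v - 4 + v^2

Expanding (v + 1)*(-4 + v):
= -4 + v^2 + v*(-3)
A) -4 + v^2 + v*(-3)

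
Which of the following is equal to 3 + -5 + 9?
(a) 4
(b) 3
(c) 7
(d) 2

First: 3 + -5 = -2
Then: -2 + 9 = 7
c) 7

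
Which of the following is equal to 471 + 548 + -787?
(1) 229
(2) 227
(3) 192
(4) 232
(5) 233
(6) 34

First: 471 + 548 = 1019
Then: 1019 + -787 = 232
4) 232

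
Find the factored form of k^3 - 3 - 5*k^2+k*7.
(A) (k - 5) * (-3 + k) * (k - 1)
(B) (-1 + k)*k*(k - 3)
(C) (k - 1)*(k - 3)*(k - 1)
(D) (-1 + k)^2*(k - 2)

We need to factor k^3 - 3 - 5*k^2+k*7.
The factored form is (k - 1)*(k - 3)*(k - 1).
C) (k - 1)*(k - 3)*(k - 1)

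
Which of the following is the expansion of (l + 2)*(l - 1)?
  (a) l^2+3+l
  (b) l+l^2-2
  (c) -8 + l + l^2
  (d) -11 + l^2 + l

Expanding (l + 2)*(l - 1):
= l+l^2-2
b) l+l^2-2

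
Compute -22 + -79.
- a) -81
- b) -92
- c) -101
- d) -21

-22 + -79 = -101
c) -101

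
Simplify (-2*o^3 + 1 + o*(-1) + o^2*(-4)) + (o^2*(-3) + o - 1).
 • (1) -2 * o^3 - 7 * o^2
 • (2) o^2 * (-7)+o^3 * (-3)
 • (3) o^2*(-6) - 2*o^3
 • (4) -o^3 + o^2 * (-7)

Adding the polynomials and combining like terms:
(-2*o^3 + 1 + o*(-1) + o^2*(-4)) + (o^2*(-3) + o - 1)
= -2 * o^3 - 7 * o^2
1) -2 * o^3 - 7 * o^2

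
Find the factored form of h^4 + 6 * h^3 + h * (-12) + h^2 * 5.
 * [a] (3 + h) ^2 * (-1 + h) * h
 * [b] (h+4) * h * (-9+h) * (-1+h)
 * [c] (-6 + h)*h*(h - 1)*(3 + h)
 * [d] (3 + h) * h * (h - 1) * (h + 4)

We need to factor h^4 + 6 * h^3 + h * (-12) + h^2 * 5.
The factored form is (3 + h) * h * (h - 1) * (h + 4).
d) (3 + h) * h * (h - 1) * (h + 4)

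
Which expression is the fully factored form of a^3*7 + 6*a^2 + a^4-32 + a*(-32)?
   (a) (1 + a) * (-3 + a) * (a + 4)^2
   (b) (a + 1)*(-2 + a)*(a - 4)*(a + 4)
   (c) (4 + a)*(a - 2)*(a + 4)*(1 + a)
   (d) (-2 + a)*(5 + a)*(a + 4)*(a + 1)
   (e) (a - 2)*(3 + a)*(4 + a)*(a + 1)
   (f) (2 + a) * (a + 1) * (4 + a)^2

We need to factor a^3*7 + 6*a^2 + a^4-32 + a*(-32).
The factored form is (4 + a)*(a - 2)*(a + 4)*(1 + a).
c) (4 + a)*(a - 2)*(a + 4)*(1 + a)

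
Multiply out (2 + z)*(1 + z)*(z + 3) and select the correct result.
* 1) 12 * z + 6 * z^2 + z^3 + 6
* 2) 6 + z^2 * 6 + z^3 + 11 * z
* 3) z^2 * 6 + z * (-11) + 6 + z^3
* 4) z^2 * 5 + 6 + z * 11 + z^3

Expanding (2 + z)*(1 + z)*(z + 3):
= 6 + z^2 * 6 + z^3 + 11 * z
2) 6 + z^2 * 6 + z^3 + 11 * z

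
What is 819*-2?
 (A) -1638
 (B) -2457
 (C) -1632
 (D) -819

819 * -2 = -1638
A) -1638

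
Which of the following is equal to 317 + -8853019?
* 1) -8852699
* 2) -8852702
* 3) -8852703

317 + -8853019 = -8852702
2) -8852702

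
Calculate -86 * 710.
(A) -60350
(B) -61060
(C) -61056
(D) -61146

-86 * 710 = -61060
B) -61060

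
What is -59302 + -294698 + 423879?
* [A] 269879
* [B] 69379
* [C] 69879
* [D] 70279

First: -59302 + -294698 = -354000
Then: -354000 + 423879 = 69879
C) 69879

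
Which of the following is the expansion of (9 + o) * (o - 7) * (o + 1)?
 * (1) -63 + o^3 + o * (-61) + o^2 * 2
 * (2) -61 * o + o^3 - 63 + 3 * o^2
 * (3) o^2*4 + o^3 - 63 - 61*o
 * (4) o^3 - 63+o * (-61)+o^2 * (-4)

Expanding (9 + o) * (o - 7) * (o + 1):
= -61 * o + o^3 - 63 + 3 * o^2
2) -61 * o + o^3 - 63 + 3 * o^2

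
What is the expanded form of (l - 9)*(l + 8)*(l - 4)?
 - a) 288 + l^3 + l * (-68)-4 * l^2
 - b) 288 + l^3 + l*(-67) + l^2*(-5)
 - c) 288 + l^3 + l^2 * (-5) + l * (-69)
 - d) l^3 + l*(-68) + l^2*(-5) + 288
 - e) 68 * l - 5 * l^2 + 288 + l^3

Expanding (l - 9)*(l + 8)*(l - 4):
= l^3 + l*(-68) + l^2*(-5) + 288
d) l^3 + l*(-68) + l^2*(-5) + 288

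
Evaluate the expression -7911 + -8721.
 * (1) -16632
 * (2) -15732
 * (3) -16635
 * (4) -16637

-7911 + -8721 = -16632
1) -16632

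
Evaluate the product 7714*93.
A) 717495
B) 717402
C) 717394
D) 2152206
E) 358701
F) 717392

7714 * 93 = 717402
B) 717402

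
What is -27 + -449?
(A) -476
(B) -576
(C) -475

-27 + -449 = -476
A) -476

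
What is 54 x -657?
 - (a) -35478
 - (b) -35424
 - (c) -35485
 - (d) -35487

54 * -657 = -35478
a) -35478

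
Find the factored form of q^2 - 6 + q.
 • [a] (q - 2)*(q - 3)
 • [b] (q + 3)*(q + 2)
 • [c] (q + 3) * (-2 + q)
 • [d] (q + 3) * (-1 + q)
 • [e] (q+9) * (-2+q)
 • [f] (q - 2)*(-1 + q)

We need to factor q^2 - 6 + q.
The factored form is (q + 3) * (-2 + q).
c) (q + 3) * (-2 + q)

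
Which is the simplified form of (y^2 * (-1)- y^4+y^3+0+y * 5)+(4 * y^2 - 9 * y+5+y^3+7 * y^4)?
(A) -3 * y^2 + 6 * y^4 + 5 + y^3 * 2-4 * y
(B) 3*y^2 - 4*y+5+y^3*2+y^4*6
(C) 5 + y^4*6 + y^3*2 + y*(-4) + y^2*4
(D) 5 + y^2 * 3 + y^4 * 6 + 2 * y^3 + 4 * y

Adding the polynomials and combining like terms:
(y^2*(-1) - y^4 + y^3 + 0 + y*5) + (4*y^2 - 9*y + 5 + y^3 + 7*y^4)
= 3*y^2 - 4*y+5+y^3*2+y^4*6
B) 3*y^2 - 4*y+5+y^3*2+y^4*6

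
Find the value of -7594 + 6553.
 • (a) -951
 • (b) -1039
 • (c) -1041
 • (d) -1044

-7594 + 6553 = -1041
c) -1041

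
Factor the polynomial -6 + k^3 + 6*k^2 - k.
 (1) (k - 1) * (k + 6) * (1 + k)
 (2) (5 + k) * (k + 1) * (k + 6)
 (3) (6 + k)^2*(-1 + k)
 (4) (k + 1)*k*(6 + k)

We need to factor -6 + k^3 + 6*k^2 - k.
The factored form is (k - 1) * (k + 6) * (1 + k).
1) (k - 1) * (k + 6) * (1 + k)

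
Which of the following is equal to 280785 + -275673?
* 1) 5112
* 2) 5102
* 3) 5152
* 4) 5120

280785 + -275673 = 5112
1) 5112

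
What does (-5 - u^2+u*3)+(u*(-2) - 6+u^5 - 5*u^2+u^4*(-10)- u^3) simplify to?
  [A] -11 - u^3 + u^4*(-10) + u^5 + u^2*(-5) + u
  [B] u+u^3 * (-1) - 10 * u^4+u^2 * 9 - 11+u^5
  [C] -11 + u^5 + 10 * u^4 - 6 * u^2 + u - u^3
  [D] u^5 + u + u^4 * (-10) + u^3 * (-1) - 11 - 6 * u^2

Adding the polynomials and combining like terms:
(-5 - u^2 + u*3) + (u*(-2) - 6 + u^5 - 5*u^2 + u^4*(-10) - u^3)
= u^5 + u + u^4 * (-10) + u^3 * (-1) - 11 - 6 * u^2
D) u^5 + u + u^4 * (-10) + u^3 * (-1) - 11 - 6 * u^2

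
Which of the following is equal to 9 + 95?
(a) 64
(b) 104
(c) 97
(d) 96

9 + 95 = 104
b) 104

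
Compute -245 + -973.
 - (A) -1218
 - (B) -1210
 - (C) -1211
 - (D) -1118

-245 + -973 = -1218
A) -1218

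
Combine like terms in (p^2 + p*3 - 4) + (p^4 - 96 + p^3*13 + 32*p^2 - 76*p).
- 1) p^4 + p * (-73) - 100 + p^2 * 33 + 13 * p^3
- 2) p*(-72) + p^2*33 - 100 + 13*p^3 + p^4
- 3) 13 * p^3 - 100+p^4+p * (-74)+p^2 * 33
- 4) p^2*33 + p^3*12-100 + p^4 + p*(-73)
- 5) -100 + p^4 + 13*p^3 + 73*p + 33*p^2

Adding the polynomials and combining like terms:
(p^2 + p*3 - 4) + (p^4 - 96 + p^3*13 + 32*p^2 - 76*p)
= p^4 + p * (-73) - 100 + p^2 * 33 + 13 * p^3
1) p^4 + p * (-73) - 100 + p^2 * 33 + 13 * p^3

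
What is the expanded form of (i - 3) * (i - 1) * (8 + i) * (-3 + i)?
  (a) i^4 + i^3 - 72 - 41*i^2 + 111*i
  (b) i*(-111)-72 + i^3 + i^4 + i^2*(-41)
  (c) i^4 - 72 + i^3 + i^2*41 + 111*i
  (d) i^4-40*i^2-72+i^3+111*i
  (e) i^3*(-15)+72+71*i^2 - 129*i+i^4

Expanding (i - 3) * (i - 1) * (8 + i) * (-3 + i):
= i^4 + i^3 - 72 - 41*i^2 + 111*i
a) i^4 + i^3 - 72 - 41*i^2 + 111*i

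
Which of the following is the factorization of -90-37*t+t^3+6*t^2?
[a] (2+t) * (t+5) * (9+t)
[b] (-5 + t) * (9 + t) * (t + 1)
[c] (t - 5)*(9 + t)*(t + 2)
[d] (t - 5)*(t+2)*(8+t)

We need to factor -90-37*t+t^3+6*t^2.
The factored form is (t - 5)*(9 + t)*(t + 2).
c) (t - 5)*(9 + t)*(t + 2)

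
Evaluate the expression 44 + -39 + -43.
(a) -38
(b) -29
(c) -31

First: 44 + -39 = 5
Then: 5 + -43 = -38
a) -38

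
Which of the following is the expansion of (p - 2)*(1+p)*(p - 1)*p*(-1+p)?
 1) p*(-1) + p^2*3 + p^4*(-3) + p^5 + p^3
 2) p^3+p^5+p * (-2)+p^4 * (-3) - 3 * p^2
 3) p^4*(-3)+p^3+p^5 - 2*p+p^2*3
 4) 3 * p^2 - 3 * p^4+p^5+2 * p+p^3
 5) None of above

Expanding (p - 2)*(1+p)*(p - 1)*p*(-1+p):
= p^4*(-3)+p^3+p^5 - 2*p+p^2*3
3) p^4*(-3)+p^3+p^5 - 2*p+p^2*3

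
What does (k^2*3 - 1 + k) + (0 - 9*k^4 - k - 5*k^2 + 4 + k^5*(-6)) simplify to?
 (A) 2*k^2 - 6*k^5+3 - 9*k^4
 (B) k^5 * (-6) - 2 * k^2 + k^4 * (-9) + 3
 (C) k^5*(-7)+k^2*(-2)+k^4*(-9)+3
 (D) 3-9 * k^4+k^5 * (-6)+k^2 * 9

Adding the polynomials and combining like terms:
(k^2*3 - 1 + k) + (0 - 9*k^4 - k - 5*k^2 + 4 + k^5*(-6))
= k^5 * (-6) - 2 * k^2 + k^4 * (-9) + 3
B) k^5 * (-6) - 2 * k^2 + k^4 * (-9) + 3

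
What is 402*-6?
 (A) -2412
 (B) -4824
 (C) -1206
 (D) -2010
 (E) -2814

402 * -6 = -2412
A) -2412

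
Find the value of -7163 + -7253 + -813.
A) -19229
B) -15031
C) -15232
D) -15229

First: -7163 + -7253 = -14416
Then: -14416 + -813 = -15229
D) -15229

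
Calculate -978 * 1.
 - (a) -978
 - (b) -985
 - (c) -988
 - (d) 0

-978 * 1 = -978
a) -978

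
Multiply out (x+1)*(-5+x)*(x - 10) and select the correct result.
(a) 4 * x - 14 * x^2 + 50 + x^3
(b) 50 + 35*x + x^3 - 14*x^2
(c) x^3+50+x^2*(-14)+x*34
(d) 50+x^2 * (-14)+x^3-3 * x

Expanding (x+1)*(-5+x)*(x - 10):
= 50 + 35*x + x^3 - 14*x^2
b) 50 + 35*x + x^3 - 14*x^2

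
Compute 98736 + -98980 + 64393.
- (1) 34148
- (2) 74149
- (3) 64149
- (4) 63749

First: 98736 + -98980 = -244
Then: -244 + 64393 = 64149
3) 64149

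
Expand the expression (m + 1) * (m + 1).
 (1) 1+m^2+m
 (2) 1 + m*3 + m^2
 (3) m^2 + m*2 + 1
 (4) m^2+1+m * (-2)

Expanding (m + 1) * (m + 1):
= m^2 + m*2 + 1
3) m^2 + m*2 + 1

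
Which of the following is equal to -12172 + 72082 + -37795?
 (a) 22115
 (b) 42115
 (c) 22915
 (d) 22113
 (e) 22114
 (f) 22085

First: -12172 + 72082 = 59910
Then: 59910 + -37795 = 22115
a) 22115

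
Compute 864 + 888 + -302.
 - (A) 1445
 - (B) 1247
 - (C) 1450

First: 864 + 888 = 1752
Then: 1752 + -302 = 1450
C) 1450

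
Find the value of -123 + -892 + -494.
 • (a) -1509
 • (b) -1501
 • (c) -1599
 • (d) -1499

First: -123 + -892 = -1015
Then: -1015 + -494 = -1509
a) -1509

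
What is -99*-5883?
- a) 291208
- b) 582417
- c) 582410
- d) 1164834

-99 * -5883 = 582417
b) 582417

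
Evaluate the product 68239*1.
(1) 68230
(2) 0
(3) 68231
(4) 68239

68239 * 1 = 68239
4) 68239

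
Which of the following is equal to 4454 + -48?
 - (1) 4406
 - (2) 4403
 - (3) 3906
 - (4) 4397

4454 + -48 = 4406
1) 4406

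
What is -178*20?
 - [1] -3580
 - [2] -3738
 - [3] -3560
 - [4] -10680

-178 * 20 = -3560
3) -3560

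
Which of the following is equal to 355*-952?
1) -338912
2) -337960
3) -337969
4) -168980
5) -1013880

355 * -952 = -337960
2) -337960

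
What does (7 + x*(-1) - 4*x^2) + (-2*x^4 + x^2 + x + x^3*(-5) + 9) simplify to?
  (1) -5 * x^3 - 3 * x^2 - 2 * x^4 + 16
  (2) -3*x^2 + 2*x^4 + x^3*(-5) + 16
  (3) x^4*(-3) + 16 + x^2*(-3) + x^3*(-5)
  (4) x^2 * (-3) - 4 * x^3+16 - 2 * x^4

Adding the polynomials and combining like terms:
(7 + x*(-1) - 4*x^2) + (-2*x^4 + x^2 + x + x^3*(-5) + 9)
= -5 * x^3 - 3 * x^2 - 2 * x^4 + 16
1) -5 * x^3 - 3 * x^2 - 2 * x^4 + 16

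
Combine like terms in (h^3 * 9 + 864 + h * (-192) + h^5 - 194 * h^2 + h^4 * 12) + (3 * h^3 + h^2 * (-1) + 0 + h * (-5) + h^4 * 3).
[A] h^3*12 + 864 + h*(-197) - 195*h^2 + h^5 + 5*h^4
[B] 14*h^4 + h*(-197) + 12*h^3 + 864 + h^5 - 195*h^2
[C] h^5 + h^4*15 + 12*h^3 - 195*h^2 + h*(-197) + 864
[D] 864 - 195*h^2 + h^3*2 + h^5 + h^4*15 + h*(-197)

Adding the polynomials and combining like terms:
(h^3*9 + 864 + h*(-192) + h^5 - 194*h^2 + h^4*12) + (3*h^3 + h^2*(-1) + 0 + h*(-5) + h^4*3)
= h^5 + h^4*15 + 12*h^3 - 195*h^2 + h*(-197) + 864
C) h^5 + h^4*15 + 12*h^3 - 195*h^2 + h*(-197) + 864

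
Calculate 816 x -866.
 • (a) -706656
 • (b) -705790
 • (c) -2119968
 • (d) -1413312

816 * -866 = -706656
a) -706656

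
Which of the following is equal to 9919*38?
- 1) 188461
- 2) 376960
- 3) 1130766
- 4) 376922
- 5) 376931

9919 * 38 = 376922
4) 376922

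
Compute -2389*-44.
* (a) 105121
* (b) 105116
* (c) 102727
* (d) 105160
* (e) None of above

-2389 * -44 = 105116
b) 105116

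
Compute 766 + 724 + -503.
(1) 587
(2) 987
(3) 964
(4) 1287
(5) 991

First: 766 + 724 = 1490
Then: 1490 + -503 = 987
2) 987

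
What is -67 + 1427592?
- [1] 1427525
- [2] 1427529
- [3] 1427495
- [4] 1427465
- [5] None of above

-67 + 1427592 = 1427525
1) 1427525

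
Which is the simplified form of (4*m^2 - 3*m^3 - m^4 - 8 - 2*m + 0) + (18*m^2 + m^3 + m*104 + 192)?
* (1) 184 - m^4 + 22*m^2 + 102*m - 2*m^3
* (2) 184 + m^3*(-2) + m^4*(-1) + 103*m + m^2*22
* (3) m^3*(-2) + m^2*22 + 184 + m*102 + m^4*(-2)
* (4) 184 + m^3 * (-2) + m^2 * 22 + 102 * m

Adding the polynomials and combining like terms:
(4*m^2 - 3*m^3 - m^4 - 8 - 2*m + 0) + (18*m^2 + m^3 + m*104 + 192)
= 184 - m^4 + 22*m^2 + 102*m - 2*m^3
1) 184 - m^4 + 22*m^2 + 102*m - 2*m^3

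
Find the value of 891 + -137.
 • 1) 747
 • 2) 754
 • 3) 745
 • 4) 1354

891 + -137 = 754
2) 754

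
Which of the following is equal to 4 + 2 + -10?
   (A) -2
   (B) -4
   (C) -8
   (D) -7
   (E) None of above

First: 4 + 2 = 6
Then: 6 + -10 = -4
B) -4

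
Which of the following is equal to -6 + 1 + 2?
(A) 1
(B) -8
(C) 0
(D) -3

First: -6 + 1 = -5
Then: -5 + 2 = -3
D) -3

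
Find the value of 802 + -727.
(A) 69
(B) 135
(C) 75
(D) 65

802 + -727 = 75
C) 75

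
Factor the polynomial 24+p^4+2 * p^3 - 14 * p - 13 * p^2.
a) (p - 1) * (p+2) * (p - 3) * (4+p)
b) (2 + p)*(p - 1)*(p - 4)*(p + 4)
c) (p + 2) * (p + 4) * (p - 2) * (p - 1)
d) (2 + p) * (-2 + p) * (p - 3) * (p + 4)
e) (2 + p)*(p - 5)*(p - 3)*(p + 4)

We need to factor 24+p^4+2 * p^3 - 14 * p - 13 * p^2.
The factored form is (p - 1) * (p+2) * (p - 3) * (4+p).
a) (p - 1) * (p+2) * (p - 3) * (4+p)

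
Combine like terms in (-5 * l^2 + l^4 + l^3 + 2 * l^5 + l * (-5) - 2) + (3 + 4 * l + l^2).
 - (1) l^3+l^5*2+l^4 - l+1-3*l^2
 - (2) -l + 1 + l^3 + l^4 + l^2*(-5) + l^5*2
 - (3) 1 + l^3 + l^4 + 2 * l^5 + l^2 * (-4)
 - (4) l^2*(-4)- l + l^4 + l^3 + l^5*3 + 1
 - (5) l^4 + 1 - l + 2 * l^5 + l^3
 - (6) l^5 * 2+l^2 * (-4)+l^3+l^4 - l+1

Adding the polynomials and combining like terms:
(-5*l^2 + l^4 + l^3 + 2*l^5 + l*(-5) - 2) + (3 + 4*l + l^2)
= l^5 * 2+l^2 * (-4)+l^3+l^4 - l+1
6) l^5 * 2+l^2 * (-4)+l^3+l^4 - l+1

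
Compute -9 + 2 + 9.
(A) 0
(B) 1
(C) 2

First: -9 + 2 = -7
Then: -7 + 9 = 2
C) 2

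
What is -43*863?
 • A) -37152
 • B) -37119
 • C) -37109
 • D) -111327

-43 * 863 = -37109
C) -37109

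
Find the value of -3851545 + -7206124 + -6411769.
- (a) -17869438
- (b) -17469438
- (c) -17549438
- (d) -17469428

First: -3851545 + -7206124 = -11057669
Then: -11057669 + -6411769 = -17469438
b) -17469438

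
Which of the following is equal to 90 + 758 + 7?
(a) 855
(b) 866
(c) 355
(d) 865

First: 90 + 758 = 848
Then: 848 + 7 = 855
a) 855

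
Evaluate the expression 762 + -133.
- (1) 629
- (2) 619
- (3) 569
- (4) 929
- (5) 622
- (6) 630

762 + -133 = 629
1) 629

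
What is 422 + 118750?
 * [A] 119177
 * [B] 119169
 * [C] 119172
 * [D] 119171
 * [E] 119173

422 + 118750 = 119172
C) 119172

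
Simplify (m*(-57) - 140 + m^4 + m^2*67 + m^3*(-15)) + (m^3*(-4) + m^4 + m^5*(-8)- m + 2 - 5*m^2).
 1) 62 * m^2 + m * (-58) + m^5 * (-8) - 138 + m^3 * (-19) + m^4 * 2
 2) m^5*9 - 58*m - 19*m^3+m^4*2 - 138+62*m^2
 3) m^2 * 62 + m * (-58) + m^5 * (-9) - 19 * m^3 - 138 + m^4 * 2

Adding the polynomials and combining like terms:
(m*(-57) - 140 + m^4 + m^2*67 + m^3*(-15)) + (m^3*(-4) + m^4 + m^5*(-8) - m + 2 - 5*m^2)
= 62 * m^2 + m * (-58) + m^5 * (-8) - 138 + m^3 * (-19) + m^4 * 2
1) 62 * m^2 + m * (-58) + m^5 * (-8) - 138 + m^3 * (-19) + m^4 * 2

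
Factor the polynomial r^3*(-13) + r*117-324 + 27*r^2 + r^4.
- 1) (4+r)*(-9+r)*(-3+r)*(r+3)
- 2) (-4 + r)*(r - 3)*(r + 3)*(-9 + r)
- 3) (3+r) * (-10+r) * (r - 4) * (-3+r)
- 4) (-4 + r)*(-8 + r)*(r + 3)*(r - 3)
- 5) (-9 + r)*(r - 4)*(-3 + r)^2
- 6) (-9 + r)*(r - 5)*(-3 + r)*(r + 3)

We need to factor r^3*(-13) + r*117-324 + 27*r^2 + r^4.
The factored form is (-4 + r)*(r - 3)*(r + 3)*(-9 + r).
2) (-4 + r)*(r - 3)*(r + 3)*(-9 + r)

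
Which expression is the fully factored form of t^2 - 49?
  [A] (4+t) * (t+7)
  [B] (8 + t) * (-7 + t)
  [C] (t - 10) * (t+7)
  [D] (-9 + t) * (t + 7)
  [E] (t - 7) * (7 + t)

We need to factor t^2 - 49.
The factored form is (t - 7) * (7 + t).
E) (t - 7) * (7 + t)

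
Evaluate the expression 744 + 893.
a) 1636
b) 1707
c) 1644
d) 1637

744 + 893 = 1637
d) 1637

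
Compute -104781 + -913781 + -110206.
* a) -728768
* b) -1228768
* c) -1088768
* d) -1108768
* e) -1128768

First: -104781 + -913781 = -1018562
Then: -1018562 + -110206 = -1128768
e) -1128768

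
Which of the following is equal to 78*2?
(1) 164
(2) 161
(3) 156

78 * 2 = 156
3) 156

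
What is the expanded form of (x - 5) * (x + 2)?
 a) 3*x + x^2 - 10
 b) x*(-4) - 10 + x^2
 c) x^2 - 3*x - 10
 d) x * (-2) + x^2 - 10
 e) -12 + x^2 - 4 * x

Expanding (x - 5) * (x + 2):
= x^2 - 3*x - 10
c) x^2 - 3*x - 10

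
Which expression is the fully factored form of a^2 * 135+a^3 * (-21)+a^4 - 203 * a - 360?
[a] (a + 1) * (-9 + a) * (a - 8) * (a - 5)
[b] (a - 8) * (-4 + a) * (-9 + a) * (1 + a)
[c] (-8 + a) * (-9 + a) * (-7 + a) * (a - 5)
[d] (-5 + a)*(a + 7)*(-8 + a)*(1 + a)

We need to factor a^2 * 135+a^3 * (-21)+a^4 - 203 * a - 360.
The factored form is (a + 1) * (-9 + a) * (a - 8) * (a - 5).
a) (a + 1) * (-9 + a) * (a - 8) * (a - 5)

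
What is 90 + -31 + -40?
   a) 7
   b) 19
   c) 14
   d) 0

First: 90 + -31 = 59
Then: 59 + -40 = 19
b) 19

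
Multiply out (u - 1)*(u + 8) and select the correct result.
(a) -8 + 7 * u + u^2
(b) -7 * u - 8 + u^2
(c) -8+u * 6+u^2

Expanding (u - 1)*(u + 8):
= -8 + 7 * u + u^2
a) -8 + 7 * u + u^2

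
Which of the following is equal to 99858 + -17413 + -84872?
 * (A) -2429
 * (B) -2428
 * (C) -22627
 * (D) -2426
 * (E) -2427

First: 99858 + -17413 = 82445
Then: 82445 + -84872 = -2427
E) -2427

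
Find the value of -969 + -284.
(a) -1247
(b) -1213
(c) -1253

-969 + -284 = -1253
c) -1253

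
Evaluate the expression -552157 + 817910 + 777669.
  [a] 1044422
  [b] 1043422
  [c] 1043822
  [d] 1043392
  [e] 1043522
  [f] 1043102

First: -552157 + 817910 = 265753
Then: 265753 + 777669 = 1043422
b) 1043422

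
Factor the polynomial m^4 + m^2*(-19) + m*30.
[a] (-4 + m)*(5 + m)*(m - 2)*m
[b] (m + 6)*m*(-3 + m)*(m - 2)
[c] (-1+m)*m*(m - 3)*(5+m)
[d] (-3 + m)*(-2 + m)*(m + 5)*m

We need to factor m^4 + m^2*(-19) + m*30.
The factored form is (-3 + m)*(-2 + m)*(m + 5)*m.
d) (-3 + m)*(-2 + m)*(m + 5)*m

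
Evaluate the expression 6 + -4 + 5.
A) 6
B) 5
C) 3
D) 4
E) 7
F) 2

First: 6 + -4 = 2
Then: 2 + 5 = 7
E) 7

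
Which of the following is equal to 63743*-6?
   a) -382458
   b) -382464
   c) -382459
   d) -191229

63743 * -6 = -382458
a) -382458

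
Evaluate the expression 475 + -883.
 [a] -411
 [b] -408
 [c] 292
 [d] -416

475 + -883 = -408
b) -408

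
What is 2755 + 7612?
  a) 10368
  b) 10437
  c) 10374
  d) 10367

2755 + 7612 = 10367
d) 10367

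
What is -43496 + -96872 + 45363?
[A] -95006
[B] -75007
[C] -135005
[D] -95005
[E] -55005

First: -43496 + -96872 = -140368
Then: -140368 + 45363 = -95005
D) -95005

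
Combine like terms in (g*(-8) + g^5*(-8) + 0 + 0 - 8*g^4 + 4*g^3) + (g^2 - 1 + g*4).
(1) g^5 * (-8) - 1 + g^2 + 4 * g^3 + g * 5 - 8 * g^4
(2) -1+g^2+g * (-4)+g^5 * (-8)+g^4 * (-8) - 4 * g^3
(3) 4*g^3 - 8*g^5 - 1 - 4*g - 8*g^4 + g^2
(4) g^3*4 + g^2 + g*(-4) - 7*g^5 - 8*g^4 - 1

Adding the polynomials and combining like terms:
(g*(-8) + g^5*(-8) + 0 + 0 - 8*g^4 + 4*g^3) + (g^2 - 1 + g*4)
= 4*g^3 - 8*g^5 - 1 - 4*g - 8*g^4 + g^2
3) 4*g^3 - 8*g^5 - 1 - 4*g - 8*g^4 + g^2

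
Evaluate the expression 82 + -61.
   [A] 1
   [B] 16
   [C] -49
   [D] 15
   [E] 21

82 + -61 = 21
E) 21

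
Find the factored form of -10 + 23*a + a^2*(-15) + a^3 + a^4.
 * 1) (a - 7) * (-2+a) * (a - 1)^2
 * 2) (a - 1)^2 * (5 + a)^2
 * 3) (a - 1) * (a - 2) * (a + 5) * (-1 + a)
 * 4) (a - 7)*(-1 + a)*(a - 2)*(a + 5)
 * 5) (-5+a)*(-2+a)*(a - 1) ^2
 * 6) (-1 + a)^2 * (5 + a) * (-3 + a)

We need to factor -10 + 23*a + a^2*(-15) + a^3 + a^4.
The factored form is (a - 1) * (a - 2) * (a + 5) * (-1 + a).
3) (a - 1) * (a - 2) * (a + 5) * (-1 + a)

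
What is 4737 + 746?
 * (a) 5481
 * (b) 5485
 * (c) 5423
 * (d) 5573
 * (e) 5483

4737 + 746 = 5483
e) 5483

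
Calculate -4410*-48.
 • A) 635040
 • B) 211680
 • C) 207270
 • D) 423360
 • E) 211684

-4410 * -48 = 211680
B) 211680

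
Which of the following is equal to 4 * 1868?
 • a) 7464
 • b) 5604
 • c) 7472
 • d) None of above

4 * 1868 = 7472
c) 7472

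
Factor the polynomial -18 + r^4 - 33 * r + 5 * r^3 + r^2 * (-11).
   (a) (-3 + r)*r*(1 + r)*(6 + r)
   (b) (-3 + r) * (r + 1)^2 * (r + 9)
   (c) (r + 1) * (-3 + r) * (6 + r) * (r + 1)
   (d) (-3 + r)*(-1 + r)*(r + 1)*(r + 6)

We need to factor -18 + r^4 - 33 * r + 5 * r^3 + r^2 * (-11).
The factored form is (r + 1) * (-3 + r) * (6 + r) * (r + 1).
c) (r + 1) * (-3 + r) * (6 + r) * (r + 1)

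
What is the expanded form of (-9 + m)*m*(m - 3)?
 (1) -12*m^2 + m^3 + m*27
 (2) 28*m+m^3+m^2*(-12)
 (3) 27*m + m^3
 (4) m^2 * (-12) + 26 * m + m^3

Expanding (-9 + m)*m*(m - 3):
= -12*m^2 + m^3 + m*27
1) -12*m^2 + m^3 + m*27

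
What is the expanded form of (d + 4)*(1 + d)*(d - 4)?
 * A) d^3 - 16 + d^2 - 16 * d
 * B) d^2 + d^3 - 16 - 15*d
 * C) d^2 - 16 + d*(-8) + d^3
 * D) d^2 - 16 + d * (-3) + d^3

Expanding (d + 4)*(1 + d)*(d - 4):
= d^3 - 16 + d^2 - 16 * d
A) d^3 - 16 + d^2 - 16 * d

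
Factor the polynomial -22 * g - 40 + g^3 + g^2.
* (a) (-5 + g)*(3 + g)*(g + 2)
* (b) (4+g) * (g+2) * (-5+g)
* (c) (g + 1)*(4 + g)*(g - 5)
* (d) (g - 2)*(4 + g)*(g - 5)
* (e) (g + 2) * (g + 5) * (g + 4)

We need to factor -22 * g - 40 + g^3 + g^2.
The factored form is (4+g) * (g+2) * (-5+g).
b) (4+g) * (g+2) * (-5+g)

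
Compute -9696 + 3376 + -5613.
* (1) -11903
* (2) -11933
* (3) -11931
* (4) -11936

First: -9696 + 3376 = -6320
Then: -6320 + -5613 = -11933
2) -11933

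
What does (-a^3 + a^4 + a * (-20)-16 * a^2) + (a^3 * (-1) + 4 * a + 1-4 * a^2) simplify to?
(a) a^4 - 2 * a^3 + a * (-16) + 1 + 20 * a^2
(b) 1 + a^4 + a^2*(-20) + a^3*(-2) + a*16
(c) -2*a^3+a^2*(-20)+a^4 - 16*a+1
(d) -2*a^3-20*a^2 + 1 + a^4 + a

Adding the polynomials and combining like terms:
(-a^3 + a^4 + a*(-20) - 16*a^2) + (a^3*(-1) + 4*a + 1 - 4*a^2)
= -2*a^3+a^2*(-20)+a^4 - 16*a+1
c) -2*a^3+a^2*(-20)+a^4 - 16*a+1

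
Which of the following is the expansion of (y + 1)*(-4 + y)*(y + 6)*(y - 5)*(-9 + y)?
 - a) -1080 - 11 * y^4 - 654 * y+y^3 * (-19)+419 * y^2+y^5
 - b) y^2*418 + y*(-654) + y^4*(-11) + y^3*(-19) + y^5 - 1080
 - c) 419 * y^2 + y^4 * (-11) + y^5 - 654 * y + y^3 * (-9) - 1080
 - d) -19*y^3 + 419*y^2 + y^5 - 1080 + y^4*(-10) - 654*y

Expanding (y + 1)*(-4 + y)*(y + 6)*(y - 5)*(-9 + y):
= -1080 - 11 * y^4 - 654 * y+y^3 * (-19)+419 * y^2+y^5
a) -1080 - 11 * y^4 - 654 * y+y^3 * (-19)+419 * y^2+y^5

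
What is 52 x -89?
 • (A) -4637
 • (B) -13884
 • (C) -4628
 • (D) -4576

52 * -89 = -4628
C) -4628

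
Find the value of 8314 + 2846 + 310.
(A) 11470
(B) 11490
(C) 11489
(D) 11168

First: 8314 + 2846 = 11160
Then: 11160 + 310 = 11470
A) 11470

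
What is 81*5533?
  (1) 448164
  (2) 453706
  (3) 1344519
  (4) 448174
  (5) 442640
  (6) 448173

81 * 5533 = 448173
6) 448173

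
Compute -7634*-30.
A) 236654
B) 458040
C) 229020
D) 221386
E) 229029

-7634 * -30 = 229020
C) 229020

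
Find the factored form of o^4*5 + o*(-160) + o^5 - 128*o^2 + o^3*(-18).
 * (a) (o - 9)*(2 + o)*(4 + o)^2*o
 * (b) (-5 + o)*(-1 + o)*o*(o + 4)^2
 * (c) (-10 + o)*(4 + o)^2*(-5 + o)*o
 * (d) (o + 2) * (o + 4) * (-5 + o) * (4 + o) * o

We need to factor o^4*5 + o*(-160) + o^5 - 128*o^2 + o^3*(-18).
The factored form is (o + 2) * (o + 4) * (-5 + o) * (4 + o) * o.
d) (o + 2) * (o + 4) * (-5 + o) * (4 + o) * o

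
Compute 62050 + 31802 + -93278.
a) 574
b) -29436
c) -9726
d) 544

First: 62050 + 31802 = 93852
Then: 93852 + -93278 = 574
a) 574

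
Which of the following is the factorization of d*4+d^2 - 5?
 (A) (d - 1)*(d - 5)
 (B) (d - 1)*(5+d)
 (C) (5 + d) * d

We need to factor d*4+d^2 - 5.
The factored form is (d - 1)*(5+d).
B) (d - 1)*(5+d)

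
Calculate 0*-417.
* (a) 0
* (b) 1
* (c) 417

0 * -417 = 0
a) 0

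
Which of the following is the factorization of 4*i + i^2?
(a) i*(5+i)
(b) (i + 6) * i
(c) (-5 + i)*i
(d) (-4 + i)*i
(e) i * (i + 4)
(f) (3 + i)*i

We need to factor 4*i + i^2.
The factored form is i * (i + 4).
e) i * (i + 4)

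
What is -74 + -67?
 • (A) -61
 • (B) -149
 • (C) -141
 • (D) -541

-74 + -67 = -141
C) -141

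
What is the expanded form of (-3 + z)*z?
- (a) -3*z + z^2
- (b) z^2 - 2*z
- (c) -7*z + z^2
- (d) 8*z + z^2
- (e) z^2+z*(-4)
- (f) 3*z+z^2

Expanding (-3 + z)*z:
= -3*z + z^2
a) -3*z + z^2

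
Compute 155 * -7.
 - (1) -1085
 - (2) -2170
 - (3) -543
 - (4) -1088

155 * -7 = -1085
1) -1085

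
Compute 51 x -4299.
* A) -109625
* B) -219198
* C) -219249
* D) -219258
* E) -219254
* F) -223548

51 * -4299 = -219249
C) -219249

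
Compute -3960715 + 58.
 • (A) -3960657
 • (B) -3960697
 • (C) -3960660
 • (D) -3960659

-3960715 + 58 = -3960657
A) -3960657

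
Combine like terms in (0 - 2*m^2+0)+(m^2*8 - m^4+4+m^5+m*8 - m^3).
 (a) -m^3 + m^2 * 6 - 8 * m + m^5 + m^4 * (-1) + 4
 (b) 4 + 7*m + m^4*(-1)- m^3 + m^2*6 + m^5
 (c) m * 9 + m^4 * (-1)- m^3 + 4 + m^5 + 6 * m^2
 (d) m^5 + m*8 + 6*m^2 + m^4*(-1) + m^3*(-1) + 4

Adding the polynomials and combining like terms:
(0 - 2*m^2 + 0) + (m^2*8 - m^4 + 4 + m^5 + m*8 - m^3)
= m^5 + m*8 + 6*m^2 + m^4*(-1) + m^3*(-1) + 4
d) m^5 + m*8 + 6*m^2 + m^4*(-1) + m^3*(-1) + 4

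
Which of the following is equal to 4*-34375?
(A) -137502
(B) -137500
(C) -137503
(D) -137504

4 * -34375 = -137500
B) -137500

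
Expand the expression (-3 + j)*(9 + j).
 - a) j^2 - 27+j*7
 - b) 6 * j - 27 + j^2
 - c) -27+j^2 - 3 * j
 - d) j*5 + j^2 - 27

Expanding (-3 + j)*(9 + j):
= 6 * j - 27 + j^2
b) 6 * j - 27 + j^2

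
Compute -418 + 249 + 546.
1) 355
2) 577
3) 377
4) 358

First: -418 + 249 = -169
Then: -169 + 546 = 377
3) 377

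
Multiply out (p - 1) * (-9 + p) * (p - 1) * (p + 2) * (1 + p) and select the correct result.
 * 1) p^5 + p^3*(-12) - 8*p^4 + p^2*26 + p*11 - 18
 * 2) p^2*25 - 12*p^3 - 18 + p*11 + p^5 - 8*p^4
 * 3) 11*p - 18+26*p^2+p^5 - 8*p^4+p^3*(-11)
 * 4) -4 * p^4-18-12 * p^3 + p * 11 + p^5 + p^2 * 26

Expanding (p - 1) * (-9 + p) * (p - 1) * (p + 2) * (1 + p):
= p^5 + p^3*(-12) - 8*p^4 + p^2*26 + p*11 - 18
1) p^5 + p^3*(-12) - 8*p^4 + p^2*26 + p*11 - 18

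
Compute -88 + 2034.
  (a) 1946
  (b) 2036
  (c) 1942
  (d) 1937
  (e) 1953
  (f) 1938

-88 + 2034 = 1946
a) 1946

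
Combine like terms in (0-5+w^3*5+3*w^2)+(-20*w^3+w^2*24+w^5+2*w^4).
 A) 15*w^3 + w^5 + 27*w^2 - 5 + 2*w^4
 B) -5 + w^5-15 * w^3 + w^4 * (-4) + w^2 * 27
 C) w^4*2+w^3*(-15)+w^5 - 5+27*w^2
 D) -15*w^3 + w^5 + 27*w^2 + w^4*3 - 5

Adding the polynomials and combining like terms:
(0 - 5 + w^3*5 + 3*w^2) + (-20*w^3 + w^2*24 + w^5 + 2*w^4)
= w^4*2+w^3*(-15)+w^5 - 5+27*w^2
C) w^4*2+w^3*(-15)+w^5 - 5+27*w^2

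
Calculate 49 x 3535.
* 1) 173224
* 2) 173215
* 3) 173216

49 * 3535 = 173215
2) 173215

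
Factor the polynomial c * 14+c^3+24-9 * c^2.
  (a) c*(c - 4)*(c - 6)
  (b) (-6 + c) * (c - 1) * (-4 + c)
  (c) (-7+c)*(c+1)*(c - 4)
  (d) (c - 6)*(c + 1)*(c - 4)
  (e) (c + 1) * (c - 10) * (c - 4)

We need to factor c * 14+c^3+24-9 * c^2.
The factored form is (c - 6)*(c + 1)*(c - 4).
d) (c - 6)*(c + 1)*(c - 4)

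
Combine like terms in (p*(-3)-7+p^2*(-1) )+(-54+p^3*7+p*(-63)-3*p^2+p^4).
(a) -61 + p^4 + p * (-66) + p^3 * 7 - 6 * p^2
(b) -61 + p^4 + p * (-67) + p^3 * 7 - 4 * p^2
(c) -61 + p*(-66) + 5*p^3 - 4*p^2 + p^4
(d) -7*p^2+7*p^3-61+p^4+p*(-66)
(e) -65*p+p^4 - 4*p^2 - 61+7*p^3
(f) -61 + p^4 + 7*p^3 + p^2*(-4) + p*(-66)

Adding the polynomials and combining like terms:
(p*(-3) - 7 + p^2*(-1)) + (-54 + p^3*7 + p*(-63) - 3*p^2 + p^4)
= -61 + p^4 + 7*p^3 + p^2*(-4) + p*(-66)
f) -61 + p^4 + 7*p^3 + p^2*(-4) + p*(-66)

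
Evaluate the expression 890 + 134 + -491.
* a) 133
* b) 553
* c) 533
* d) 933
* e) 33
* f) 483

First: 890 + 134 = 1024
Then: 1024 + -491 = 533
c) 533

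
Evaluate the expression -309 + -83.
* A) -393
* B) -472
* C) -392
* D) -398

-309 + -83 = -392
C) -392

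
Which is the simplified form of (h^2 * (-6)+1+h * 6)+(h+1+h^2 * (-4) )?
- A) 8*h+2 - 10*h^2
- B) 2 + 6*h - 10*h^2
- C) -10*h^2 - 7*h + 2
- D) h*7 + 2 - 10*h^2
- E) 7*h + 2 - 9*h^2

Adding the polynomials and combining like terms:
(h^2*(-6) + 1 + h*6) + (h + 1 + h^2*(-4))
= h*7 + 2 - 10*h^2
D) h*7 + 2 - 10*h^2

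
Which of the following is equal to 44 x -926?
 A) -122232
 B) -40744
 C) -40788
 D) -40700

44 * -926 = -40744
B) -40744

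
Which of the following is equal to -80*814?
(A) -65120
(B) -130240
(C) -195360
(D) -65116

-80 * 814 = -65120
A) -65120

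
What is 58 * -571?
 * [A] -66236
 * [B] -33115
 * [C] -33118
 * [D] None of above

58 * -571 = -33118
C) -33118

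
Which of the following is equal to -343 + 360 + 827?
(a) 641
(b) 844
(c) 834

First: -343 + 360 = 17
Then: 17 + 827 = 844
b) 844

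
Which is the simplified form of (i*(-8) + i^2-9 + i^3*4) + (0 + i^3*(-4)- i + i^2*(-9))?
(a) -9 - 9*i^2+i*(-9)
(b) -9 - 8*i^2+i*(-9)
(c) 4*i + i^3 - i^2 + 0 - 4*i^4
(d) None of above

Adding the polynomials and combining like terms:
(i*(-8) + i^2 - 9 + i^3*4) + (0 + i^3*(-4) - i + i^2*(-9))
= -9 - 8*i^2+i*(-9)
b) -9 - 8*i^2+i*(-9)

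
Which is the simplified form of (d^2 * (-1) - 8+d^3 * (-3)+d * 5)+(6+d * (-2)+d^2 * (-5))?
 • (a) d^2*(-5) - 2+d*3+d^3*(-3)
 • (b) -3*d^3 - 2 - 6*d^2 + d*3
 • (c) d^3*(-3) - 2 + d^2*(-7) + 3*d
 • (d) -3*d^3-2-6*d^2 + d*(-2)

Adding the polynomials and combining like terms:
(d^2*(-1) - 8 + d^3*(-3) + d*5) + (6 + d*(-2) + d^2*(-5))
= -3*d^3 - 2 - 6*d^2 + d*3
b) -3*d^3 - 2 - 6*d^2 + d*3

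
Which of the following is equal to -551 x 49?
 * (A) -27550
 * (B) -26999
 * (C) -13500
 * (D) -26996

-551 * 49 = -26999
B) -26999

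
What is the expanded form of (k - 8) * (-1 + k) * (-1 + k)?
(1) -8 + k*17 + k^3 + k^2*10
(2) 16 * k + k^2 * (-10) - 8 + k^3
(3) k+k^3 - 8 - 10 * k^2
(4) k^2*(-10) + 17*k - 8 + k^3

Expanding (k - 8) * (-1 + k) * (-1 + k):
= k^2*(-10) + 17*k - 8 + k^3
4) k^2*(-10) + 17*k - 8 + k^3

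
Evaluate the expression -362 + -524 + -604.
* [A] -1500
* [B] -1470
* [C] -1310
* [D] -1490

First: -362 + -524 = -886
Then: -886 + -604 = -1490
D) -1490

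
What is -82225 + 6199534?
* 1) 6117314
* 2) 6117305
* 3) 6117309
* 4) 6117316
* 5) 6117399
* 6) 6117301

-82225 + 6199534 = 6117309
3) 6117309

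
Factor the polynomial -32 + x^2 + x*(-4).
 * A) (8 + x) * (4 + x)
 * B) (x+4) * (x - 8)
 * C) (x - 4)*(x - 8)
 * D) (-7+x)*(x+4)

We need to factor -32 + x^2 + x*(-4).
The factored form is (x+4) * (x - 8).
B) (x+4) * (x - 8)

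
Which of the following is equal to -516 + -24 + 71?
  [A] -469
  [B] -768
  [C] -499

First: -516 + -24 = -540
Then: -540 + 71 = -469
A) -469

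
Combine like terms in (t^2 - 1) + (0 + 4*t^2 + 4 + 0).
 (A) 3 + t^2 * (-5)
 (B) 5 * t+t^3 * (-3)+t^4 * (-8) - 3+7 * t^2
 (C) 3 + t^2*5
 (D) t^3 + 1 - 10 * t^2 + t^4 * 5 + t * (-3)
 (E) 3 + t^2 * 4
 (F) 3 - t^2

Adding the polynomials and combining like terms:
(t^2 - 1) + (0 + 4*t^2 + 4 + 0)
= 3 + t^2*5
C) 3 + t^2*5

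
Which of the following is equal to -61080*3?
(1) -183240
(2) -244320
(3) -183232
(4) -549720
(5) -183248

-61080 * 3 = -183240
1) -183240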